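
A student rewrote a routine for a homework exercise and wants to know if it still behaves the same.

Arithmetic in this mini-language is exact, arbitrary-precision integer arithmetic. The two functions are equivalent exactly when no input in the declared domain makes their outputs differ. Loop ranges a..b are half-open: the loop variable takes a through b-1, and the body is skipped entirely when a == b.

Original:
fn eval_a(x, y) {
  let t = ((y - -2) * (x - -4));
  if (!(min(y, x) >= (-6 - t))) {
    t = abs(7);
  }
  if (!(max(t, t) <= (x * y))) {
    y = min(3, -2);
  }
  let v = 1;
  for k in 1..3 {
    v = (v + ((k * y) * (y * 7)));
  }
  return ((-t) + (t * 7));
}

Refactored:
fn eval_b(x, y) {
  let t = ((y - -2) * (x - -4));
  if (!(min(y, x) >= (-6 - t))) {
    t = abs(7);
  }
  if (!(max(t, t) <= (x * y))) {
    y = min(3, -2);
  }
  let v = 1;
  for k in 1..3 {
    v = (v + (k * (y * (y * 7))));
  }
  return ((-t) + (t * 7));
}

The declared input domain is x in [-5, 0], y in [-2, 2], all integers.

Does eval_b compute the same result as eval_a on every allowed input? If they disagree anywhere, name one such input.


Side by side, the visible changes include: same computation, different form.
Tracing x=-1, y=2: eval_a: t := 12 | (!(min(y, x) >= (-6 - t))): false | (!(max(t, t) <= (x * y))): true | y := -2 | v := 1 | iter k=1: | v := 29 | iter k=2: | v := 85 | result 72 | eval_b: t := 12 | (!(min(y, x) >= (-6 - t))): false | (!(max(t, t) <= (x * y))): true | y := -2 | v := 1 | iter k=1: | v := 29 | iter k=2: | v := 85 | result 72 — matching result 72.
Checked all 30 inputs in the declared domain: the outputs agree on every one.
verdict: equivalent


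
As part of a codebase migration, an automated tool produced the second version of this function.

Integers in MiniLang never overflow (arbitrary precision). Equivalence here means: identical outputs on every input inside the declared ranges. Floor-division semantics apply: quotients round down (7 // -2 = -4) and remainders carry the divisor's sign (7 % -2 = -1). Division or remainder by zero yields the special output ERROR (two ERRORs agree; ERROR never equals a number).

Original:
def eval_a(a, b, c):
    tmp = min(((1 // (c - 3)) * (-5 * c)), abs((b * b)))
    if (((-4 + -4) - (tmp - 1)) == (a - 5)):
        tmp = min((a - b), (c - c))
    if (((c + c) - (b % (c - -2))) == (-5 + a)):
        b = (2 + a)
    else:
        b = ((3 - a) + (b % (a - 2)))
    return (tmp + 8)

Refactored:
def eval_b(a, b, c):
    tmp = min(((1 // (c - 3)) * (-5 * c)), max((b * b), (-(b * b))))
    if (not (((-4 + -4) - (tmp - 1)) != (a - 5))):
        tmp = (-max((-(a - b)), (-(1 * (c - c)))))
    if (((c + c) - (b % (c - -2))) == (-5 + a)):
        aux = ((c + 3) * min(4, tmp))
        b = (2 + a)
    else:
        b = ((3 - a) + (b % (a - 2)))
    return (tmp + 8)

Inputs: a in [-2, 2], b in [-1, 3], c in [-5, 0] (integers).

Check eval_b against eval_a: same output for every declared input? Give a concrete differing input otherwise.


This is a faithful refactor — constant usage differs, local variable names differ, boolean connective usage differs, comparison usage differs, arithmetic usage differs, statement counts differ, min/max/abs usage differs, but the computed results match everywhere.
One worked example (a=2, b=2, c=-1) — eval_a: tmp := -5 | (((-4 + -4) - (tmp - 1)) == (a - 5)): false | (((c + c) - (b % (c - -2))) == (-5 + a)): false | divide-by-zero, output ERROR; eval_b: tmp := -5 | (not (((-4 + -4) - (tmp - 1)) != (a - 5))): false | (((c + c) - (b % (c - -2))) == (-5 + a)): false | divide-by-zero, output ERROR; agreement on ERROR.
Checked all 150 inputs in the declared domain: the outputs agree on every one.
verdict: equivalent


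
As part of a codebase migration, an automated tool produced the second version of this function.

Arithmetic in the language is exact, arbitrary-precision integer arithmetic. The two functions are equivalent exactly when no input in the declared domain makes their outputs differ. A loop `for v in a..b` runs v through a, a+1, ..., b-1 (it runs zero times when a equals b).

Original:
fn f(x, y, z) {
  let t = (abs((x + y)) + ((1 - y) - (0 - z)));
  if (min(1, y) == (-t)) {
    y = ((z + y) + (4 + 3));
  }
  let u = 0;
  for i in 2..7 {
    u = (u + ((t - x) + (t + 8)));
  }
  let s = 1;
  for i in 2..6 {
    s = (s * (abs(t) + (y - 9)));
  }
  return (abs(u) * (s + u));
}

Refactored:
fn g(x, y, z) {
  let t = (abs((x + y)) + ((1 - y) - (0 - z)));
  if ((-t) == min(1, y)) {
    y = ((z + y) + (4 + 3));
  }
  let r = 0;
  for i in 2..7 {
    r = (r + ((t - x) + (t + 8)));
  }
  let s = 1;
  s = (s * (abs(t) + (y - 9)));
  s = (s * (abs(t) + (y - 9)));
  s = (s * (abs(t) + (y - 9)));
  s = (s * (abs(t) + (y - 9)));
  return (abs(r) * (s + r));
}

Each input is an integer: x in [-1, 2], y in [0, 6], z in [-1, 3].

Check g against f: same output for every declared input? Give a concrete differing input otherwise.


Changes here: constant usage differs; also statement counts differ; also min/max/abs usage differs; also local variable names differ; also loop structure differs; also arithmetic usage differs; the full 140-point sweep finds no disagreement.
verdict: equivalent


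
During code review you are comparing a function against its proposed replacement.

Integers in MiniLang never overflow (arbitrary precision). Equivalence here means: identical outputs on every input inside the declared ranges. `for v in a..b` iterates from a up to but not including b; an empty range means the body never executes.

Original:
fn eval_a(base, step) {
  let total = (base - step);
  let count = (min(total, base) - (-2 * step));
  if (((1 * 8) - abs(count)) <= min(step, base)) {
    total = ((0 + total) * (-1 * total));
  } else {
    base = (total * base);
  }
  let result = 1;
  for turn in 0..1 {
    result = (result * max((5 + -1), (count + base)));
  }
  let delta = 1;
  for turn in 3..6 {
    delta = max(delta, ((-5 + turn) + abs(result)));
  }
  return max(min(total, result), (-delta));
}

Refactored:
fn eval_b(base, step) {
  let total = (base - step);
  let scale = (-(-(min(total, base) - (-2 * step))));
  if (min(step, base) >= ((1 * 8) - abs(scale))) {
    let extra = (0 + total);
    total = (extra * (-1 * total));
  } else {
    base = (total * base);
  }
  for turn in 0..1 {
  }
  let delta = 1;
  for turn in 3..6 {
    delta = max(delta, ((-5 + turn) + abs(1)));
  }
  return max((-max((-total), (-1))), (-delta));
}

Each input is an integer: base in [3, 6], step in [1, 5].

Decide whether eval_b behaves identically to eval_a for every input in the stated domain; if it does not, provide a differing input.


Run the pair on base=3, step=1.
eval_a: total=2, then count=4, then (((1 * 8) - abs(count)) <= min(step, base)) is false, then base=6, then result=1, then (turn=0), then result=10, then delta=1, then (turn=3), then delta=8, then (turn=4), then delta=9, then (turn=5), then delta=10, then returns 2
eval_b: total=2, then scale=4, then (min(step, base) >= ((1 * 8) - abs(scale))) is false, then base=6, then (turn=0), then delta=1, then (turn=3), then delta=1, then (turn=4), then delta=1, then (turn=5), then delta=1, then returns 1
2 vs 1 — the two versions disagree here.
verdict: not equivalent; witness: base=3, step=1


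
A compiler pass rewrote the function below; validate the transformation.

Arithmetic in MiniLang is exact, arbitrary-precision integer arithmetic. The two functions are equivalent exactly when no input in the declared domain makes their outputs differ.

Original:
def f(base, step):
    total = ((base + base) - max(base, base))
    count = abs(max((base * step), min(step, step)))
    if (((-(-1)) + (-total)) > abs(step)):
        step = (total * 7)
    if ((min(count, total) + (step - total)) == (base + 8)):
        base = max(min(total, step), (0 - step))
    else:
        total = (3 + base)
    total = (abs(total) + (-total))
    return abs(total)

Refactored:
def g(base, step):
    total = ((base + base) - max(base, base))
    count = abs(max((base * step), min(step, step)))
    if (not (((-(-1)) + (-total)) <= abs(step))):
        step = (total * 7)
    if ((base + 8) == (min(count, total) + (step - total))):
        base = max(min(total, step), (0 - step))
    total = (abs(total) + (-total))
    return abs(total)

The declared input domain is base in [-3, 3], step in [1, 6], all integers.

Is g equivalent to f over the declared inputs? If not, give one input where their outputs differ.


Not equivalent: base=-3, step=1 separates them (0 vs 6).
f: total becomes -3; next count becomes 1; next (((-(-1)) + (-total)) > abs(step)) evaluates to true; next step becomes -21; next ((min(count, total) + (step - total)) == (base + 8)) evaluates to false; next total becomes 0; next total becomes 0; next final value 0
g: total becomes -3; next count becomes 1; next (not (((-(-1)) + (-total)) <= abs(step))) evaluates to true; next step becomes -21; next ((base + 8) == (min(count, total) + (step - total))) evaluates to false; next total becomes 6; next final value 6
verdict: not equivalent; witness: base=-3, step=1


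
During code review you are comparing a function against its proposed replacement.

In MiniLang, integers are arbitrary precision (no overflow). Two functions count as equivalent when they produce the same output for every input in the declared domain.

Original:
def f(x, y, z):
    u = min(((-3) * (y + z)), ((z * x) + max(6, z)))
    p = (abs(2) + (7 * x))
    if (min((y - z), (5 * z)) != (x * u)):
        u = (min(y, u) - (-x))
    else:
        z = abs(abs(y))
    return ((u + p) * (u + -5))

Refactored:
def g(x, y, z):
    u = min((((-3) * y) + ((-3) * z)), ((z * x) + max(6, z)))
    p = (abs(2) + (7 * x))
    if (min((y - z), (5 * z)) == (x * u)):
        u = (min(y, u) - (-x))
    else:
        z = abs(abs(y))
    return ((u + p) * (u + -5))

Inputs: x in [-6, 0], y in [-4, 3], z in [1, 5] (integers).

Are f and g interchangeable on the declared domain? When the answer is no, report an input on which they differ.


There is a counterexample at x=-6, y=-4, z=1: 750 on one side, 200 on the other.
f: u=0, then p=-40, then (min((y - z), (5 * z)) != (x * u)) is true, then u=-10, then returns 750
g: u=0, then p=-40, then (min((y - z), (5 * z)) == (x * u)) is false, then z=4, then returns 200
verdict: not equivalent; witness: x=-6, y=-4, z=1


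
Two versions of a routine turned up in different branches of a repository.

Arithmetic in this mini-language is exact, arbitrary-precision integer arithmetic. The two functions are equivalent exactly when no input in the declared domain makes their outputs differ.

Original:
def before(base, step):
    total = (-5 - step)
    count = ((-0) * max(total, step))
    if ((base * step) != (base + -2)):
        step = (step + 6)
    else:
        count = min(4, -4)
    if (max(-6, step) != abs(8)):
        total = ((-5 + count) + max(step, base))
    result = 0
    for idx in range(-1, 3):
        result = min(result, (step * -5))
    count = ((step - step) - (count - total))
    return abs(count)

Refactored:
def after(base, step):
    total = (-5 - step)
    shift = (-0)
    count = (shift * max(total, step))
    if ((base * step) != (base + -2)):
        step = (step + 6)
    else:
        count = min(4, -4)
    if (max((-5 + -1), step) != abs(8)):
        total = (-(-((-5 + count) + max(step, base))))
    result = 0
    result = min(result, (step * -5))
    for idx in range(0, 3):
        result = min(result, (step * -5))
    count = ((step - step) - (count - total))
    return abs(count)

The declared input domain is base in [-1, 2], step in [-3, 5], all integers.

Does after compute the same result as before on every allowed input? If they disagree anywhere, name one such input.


The two versions differ — the changes include constant usage differs, and statement counts differ, and local variable names differ, and loop structure differs, and min/max/abs usage differs, and arithmetic usage differs.
Spot check at base=0, step=1 — before: total := -6 | count := 0 | ((base * step) != (base + -2)): true | step := 7 | (max(-6, step) != abs(8)): true | total := 2 | result := 0 | iter idx=-1: | result := -35 | iter idx=0: | result := -35 | iter idx=1: | result := -35 | iter idx=2: | result := -35 | count := 2 | result 2. after: total := -6 | shift := 0 | count := 0 | ((base * step) != (base + -2)): true | step := 7 | (max((-5 + -1), step) != abs(8)): true | total := 2 | result := 0 | result := -35 | iter idx=0: | result := -35 | iter idx=1: | result := -35 | iter idx=2: | result := -35 | count := 2 | result 2. Both give 2.
Sweeping the whole domain (36 inputs) finds no disagreement.
verdict: equivalent


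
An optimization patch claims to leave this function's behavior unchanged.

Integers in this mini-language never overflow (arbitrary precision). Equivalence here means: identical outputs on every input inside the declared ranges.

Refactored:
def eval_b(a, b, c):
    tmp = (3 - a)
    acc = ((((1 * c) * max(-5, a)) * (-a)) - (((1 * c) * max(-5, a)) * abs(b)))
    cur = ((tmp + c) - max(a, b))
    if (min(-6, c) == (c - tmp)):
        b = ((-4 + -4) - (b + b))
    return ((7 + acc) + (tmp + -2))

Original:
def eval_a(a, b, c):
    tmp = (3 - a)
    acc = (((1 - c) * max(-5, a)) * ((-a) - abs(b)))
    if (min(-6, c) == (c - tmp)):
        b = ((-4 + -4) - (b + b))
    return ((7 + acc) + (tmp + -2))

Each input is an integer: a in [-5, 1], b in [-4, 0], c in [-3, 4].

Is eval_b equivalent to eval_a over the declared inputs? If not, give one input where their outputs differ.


Consider the input a=-5, b=-4, c=-3.
eval_a: tmp := 8 | acc := -20 | (min(-6, c) == (c - tmp)): false | result -7
eval_b: tmp := 8 | acc := 15 | cur := 9 | (min(-6, c) == (c - tmp)): false | result 28
-7 against 28: the behavior changed.
verdict: not equivalent; witness: a=-5, b=-4, c=-3


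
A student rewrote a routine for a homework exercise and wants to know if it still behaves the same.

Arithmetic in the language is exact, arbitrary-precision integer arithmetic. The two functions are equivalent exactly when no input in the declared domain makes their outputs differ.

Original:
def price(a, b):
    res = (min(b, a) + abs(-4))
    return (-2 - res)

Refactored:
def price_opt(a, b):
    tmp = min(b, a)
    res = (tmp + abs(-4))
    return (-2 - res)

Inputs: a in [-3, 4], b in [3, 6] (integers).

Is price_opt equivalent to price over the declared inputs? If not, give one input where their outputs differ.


Comparing the listings, the differences include: local variable names differ; also statement counts differ.
Spot check at a=1, b=5 — price: res becomes 5; next final value -7. price_opt: tmp becomes 1; next res becomes 5; next final value -7. Both give -7.
An exhaustive pass over the 32 declared inputs shows identical outputs.
verdict: equivalent


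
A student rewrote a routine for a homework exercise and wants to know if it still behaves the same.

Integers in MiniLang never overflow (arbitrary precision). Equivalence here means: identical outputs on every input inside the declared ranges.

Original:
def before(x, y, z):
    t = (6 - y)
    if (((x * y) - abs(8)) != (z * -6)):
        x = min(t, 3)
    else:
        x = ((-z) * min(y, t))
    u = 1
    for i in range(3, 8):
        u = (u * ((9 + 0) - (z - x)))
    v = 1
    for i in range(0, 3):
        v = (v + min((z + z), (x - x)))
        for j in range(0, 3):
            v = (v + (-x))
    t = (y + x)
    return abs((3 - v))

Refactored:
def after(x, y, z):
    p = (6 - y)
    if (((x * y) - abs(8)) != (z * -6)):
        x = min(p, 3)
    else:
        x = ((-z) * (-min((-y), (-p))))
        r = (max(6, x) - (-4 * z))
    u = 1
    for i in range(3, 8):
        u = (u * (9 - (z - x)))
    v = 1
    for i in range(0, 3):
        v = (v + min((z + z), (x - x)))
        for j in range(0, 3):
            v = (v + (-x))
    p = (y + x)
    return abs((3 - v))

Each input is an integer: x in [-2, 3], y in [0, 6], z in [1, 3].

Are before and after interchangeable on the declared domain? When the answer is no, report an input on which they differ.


Consider the input x=-2, y=2, z=2.
before: t becomes 4; next (((x * y) - abs(8)) != (z * -6)) evaluates to false; next x becomes -4; next u becomes 1; next at i=3:; next u becomes 3; next at i=4:; next u becomes 9; next at i=5:; next u becomes 27; next at i=6:; next u becomes 81; next at i=7:; next u becomes 243; next v becomes 1; next at i=0:; next v becomes 1; next at j=0:; next v becomes 5; next at j=1:; next v becomes 9; next at j=2:; next v becomes 13; next at i=1:; next v becomes 13; next at j=0:; next v becomes 17; next at j=1:; next v becomes 21; next at j=2:; next v becomes 25; next at i=2:; next v becomes 25; next at j=0:; next v becomes 29; next at j=1:; next v becomes 33; next at j=2:; next v becomes 37; next t becomes -2; next final value 34
after: p becomes 4; next (((x * y) - abs(8)) != (z * -6)) evaluates to false; next x becomes -8; next r becomes 14; next u becomes 1; next at i=3:; next u becomes -1; next at i=4:; next u becomes 1; next at i=5:; next u becomes -1; next at i=6:; next u becomes 1; next at i=7:; next u becomes -1; next v becomes 1; next at i=0:; next v becomes 1; next at j=0:; next v becomes 9; next at j=1:; next v becomes 17; next at j=2:; next v becomes 25; next at i=1:; next v becomes 25; next at j=0:; next v becomes 33; next at j=1:; next v becomes 41; next at j=2:; next v becomes 49; next at i=2:; next v becomes 49; next at j=0:; next v becomes 57; next at j=1:; next v becomes 65; next at j=2:; next v becomes 73; next p becomes -6; next final value 70
34 vs 70 — the two versions disagree here.
verdict: not equivalent; witness: x=-2, y=2, z=2


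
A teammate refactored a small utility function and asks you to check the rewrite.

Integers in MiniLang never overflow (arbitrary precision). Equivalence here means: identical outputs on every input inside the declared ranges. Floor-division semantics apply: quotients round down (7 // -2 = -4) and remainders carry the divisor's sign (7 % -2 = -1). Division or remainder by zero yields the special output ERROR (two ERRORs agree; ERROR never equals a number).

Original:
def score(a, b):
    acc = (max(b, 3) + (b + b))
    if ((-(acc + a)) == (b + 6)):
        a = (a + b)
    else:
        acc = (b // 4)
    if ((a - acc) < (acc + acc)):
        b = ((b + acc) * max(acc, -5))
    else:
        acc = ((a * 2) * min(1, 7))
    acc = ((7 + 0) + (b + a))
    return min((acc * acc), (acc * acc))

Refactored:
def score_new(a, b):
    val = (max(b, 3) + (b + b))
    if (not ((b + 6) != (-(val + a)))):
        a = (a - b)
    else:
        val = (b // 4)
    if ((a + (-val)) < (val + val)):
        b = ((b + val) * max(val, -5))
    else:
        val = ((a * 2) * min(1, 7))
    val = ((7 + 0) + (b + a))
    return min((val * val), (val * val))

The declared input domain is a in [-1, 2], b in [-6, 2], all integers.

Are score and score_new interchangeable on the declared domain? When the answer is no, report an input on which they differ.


These are not equivalent — on a=0, b=-3 the outputs split (1 vs 49).
score: acc := -3 | ((-(acc + a)) == (b + 6)): true | a := -3 | ((a - acc) < (acc + acc)): false | acc := -6 | acc := 1 | result 1
score_new: val := -3 | (not ((b + 6) != (-(val + a)))): true | a := 3 | ((a + (-val)) < (val + val)): false | val := 6 | val := 7 | result 49
verdict: not equivalent; witness: a=0, b=-3


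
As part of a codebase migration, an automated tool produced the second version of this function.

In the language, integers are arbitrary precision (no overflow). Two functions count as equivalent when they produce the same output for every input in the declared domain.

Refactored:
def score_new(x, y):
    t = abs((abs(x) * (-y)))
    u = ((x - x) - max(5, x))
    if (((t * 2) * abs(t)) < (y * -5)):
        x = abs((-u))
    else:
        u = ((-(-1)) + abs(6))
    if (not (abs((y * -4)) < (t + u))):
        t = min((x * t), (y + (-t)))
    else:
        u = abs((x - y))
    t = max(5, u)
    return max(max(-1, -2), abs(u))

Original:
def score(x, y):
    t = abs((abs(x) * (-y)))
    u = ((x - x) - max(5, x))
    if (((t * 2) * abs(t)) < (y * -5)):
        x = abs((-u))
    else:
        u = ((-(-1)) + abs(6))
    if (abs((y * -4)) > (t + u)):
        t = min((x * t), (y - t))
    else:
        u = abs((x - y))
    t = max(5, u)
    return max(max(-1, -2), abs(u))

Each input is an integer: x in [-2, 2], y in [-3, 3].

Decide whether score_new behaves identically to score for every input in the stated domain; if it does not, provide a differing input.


There is a behavioral-looking edit here, yet the outcome never shifts on this domain.
Tracing x=-2, y=1: score: t=2, then u=-5, then (((t * 2) * abs(t)) < (y * -5)) is false, then u=7, then (abs((y * -4)) > (t + u)) is false, then u=3, then t=5, then returns 3 | score_new: t=2, then u=-5, then (((t * 2) * abs(t)) < (y * -5)) is false, then u=7, then (not (abs((y * -4)) < (t + u))) is false, then u=3, then t=5, then returns 3 — matching result 3.
Checked all 35 inputs in the declared domain: the outputs agree on every one.
verdict: equivalent


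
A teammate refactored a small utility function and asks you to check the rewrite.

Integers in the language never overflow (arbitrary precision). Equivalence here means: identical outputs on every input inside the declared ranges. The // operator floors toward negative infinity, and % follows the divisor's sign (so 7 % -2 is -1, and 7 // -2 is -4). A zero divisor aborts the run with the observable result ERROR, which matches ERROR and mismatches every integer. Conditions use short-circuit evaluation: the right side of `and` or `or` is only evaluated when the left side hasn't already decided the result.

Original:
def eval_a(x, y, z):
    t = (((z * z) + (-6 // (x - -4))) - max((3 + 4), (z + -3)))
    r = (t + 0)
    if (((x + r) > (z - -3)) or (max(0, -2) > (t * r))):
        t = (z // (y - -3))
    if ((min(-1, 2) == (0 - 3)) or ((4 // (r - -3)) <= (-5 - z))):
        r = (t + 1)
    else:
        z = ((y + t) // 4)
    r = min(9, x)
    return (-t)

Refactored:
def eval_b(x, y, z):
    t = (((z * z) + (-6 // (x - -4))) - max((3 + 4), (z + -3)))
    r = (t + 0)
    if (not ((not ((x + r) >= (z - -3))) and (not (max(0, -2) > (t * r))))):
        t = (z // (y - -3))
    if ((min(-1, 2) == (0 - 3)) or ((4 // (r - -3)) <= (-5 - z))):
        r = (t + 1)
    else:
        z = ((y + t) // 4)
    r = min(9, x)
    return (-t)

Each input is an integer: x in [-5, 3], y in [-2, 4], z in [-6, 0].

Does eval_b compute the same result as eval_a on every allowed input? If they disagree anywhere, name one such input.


At x=0, y=-2, z=-3: eval_a gives 0, eval_b gives 3.
verdict: not equivalent; witness: x=0, y=-2, z=-3


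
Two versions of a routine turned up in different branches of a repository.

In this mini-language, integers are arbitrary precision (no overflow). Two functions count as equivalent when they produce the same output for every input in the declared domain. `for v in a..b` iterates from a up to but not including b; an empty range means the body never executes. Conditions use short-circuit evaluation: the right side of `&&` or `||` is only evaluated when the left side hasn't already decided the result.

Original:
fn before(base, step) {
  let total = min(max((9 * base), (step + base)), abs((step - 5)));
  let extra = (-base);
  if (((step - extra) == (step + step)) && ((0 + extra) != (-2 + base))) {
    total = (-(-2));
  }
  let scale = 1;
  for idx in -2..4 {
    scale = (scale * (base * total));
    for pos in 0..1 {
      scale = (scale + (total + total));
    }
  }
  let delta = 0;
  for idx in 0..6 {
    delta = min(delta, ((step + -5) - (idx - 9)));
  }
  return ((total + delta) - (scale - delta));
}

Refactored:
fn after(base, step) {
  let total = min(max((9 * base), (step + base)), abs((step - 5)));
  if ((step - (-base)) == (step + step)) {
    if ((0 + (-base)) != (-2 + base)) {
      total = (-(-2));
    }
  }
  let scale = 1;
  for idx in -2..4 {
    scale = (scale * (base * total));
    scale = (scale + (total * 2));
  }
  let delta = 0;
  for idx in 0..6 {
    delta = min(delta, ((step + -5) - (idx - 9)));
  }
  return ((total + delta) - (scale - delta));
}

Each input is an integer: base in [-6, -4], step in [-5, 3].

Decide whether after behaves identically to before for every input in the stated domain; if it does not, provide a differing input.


Behavior is preserved: although loop structure differs, and constant usage differs, and arithmetic usage differs, and boolean connective usage differs, and branching structure differs, and statement counts differ, and local variable names differ, the outputs never diverge.
Spot check at base=-6, step=-4 — before: total = -10; extra = 6; (((step - extra) == (step + step)) && ((0 + extra) != (-2 + base))) -> false; scale = 1; [idx=-2]; scale = 60; [pos=0]; scale = 40; [idx=-1]; scale = 2400; [pos=0]; scale = 2380; [idx=0]; scale = 142800; [pos=0]; scale = 142780; [idx=1]; scale = 8566800; [pos=0]; scale = 8566780; [idx=2]; scale = 514006800; [pos=0]; scale = 514006780; [idx=3]; scale = 30840406800; [pos=0]; scale = 30840406780; delta = 0; [idx=0]; delta = 0; [idx=1]; delta = -1; [idx=2]; delta = -2; [idx=3]; delta = -3; [idx=4]; delta = -4; [idx=5]; delta = -5; return -30840406800. after: total = -10; ((step - (-base)) == (step + step)) -> false; scale = 1; [idx=-2]; scale = 60; scale = 40; [idx=-1]; scale = 2400; scale = 2380; [idx=0]; scale = 142800; scale = 142780; [idx=1]; scale = 8566800; scale = 8566780; [idx=2]; scale = 514006800; scale = 514006780; [idx=3]; scale = 30840406800; scale = 30840406780; delta = 0; [idx=0]; delta = 0; [idx=1]; delta = -1; [idx=2]; delta = -2; [idx=3]; delta = -3; [idx=4]; delta = -4; [idx=5]; delta = -5; return -30840406800. Both give -30840406800.
Across all 27 domain points the two functions coincide.
verdict: equivalent


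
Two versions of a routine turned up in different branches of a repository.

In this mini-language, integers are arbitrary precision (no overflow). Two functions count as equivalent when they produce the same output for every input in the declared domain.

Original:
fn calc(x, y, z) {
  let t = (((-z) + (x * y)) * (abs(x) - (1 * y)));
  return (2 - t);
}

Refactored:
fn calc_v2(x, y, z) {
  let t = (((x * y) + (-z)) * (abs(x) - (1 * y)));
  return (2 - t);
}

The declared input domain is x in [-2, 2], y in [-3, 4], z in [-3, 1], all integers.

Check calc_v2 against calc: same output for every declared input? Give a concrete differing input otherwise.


Comparing the listings, the differences include: same computation, different form.
As a probe, take x=1, y=3, z=-2: calc runs t = -10; return 12; calc_v2 runs t = -10; return 12; both end at 12.
Sweeping the whole domain (200 inputs) finds no disagreement.
verdict: equivalent


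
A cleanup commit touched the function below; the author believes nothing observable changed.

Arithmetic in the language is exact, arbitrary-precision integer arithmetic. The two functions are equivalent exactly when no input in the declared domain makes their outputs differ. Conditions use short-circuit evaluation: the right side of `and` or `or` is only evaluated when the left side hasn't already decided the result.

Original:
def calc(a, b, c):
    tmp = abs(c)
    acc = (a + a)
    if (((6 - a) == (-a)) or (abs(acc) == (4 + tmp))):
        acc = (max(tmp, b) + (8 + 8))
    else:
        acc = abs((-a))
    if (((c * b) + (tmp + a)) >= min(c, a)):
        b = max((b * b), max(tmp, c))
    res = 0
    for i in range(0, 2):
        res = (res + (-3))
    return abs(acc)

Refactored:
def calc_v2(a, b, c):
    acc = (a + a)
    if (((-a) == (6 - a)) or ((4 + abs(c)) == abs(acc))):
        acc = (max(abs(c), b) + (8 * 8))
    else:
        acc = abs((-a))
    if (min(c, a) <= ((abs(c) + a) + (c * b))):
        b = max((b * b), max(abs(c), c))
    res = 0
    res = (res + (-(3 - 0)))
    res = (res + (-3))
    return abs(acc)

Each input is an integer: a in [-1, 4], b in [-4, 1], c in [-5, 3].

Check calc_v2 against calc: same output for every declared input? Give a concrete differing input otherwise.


Evaluate both at a=2, b=-4, c=0.
calc: tmp becomes 0; next acc becomes 4; next (((6 - a) == (-a)) or (abs(acc) == (4 + tmp))) evaluates to true; next acc becomes 16; next (((c * b) + (tmp + a)) >= min(c, a)) evaluates to true; next b becomes 16; next res becomes 0; next at i=0:; next res becomes -3; next at i=1:; next res becomes -6; next final value 16
calc_v2: acc becomes 4; next (((-a) == (6 - a)) or ((4 + abs(c)) == abs(acc))) evaluates to true; next acc becomes 64; next (min(c, a) <= ((abs(c) + a) + (c * b))) evaluates to true; next b becomes 16; next res becomes 0; next res becomes -3; next res becomes -6; next final value 64
16 and 64 differ, so these are not the same function on this domain.
verdict: not equivalent; witness: a=2, b=-4, c=0


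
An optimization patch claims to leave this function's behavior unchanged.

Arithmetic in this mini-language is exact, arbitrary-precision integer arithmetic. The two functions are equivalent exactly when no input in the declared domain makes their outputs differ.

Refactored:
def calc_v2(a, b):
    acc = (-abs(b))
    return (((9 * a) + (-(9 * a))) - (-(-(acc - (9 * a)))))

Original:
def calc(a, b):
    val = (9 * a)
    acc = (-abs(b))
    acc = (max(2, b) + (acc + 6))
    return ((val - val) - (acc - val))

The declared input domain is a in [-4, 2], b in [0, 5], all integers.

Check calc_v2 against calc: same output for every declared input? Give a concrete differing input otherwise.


On input a=-4, b=0, calc returns -44 while calc_v2 returns -36.
verdict: not equivalent; witness: a=-4, b=0


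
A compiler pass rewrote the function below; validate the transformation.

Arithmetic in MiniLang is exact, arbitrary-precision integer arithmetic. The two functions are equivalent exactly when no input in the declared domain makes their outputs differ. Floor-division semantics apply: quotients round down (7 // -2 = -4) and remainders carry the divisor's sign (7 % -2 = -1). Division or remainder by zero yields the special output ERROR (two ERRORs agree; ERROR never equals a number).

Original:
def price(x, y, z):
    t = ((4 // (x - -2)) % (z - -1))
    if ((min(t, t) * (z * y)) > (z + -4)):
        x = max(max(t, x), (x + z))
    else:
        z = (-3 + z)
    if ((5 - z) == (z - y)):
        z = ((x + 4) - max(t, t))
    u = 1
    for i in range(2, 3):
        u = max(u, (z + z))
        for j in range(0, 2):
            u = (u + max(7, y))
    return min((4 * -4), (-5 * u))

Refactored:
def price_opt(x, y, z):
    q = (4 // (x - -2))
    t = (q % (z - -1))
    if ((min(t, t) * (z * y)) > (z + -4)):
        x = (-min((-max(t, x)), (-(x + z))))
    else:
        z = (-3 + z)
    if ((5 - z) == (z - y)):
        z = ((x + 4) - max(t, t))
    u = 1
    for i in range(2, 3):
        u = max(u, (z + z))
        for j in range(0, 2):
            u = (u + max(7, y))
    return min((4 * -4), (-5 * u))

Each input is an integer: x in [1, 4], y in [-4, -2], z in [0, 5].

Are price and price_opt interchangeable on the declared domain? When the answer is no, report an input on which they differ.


The two are interchangeable: statement counts differ, and min/max/abs usage differs, and local variable names differ, and every declared input agrees.
Spot check at x=1, y=-3, z=3 — price: t becomes 1; next ((min(t, t) * (z * y)) > (z + -4)) evaluates to false; next z becomes 0; next ((5 - z) == (z - y)) evaluates to false; next u becomes 1; next at i=2:; next u becomes 1; next at j=0:; next u becomes 8; next at j=1:; next u becomes 15; next final value -75. price_opt: q becomes 1; next t becomes 1; next ((min(t, t) * (z * y)) > (z + -4)) evaluates to false; next z becomes 0; next ((5 - z) == (z - y)) evaluates to false; next u becomes 1; next at i=2:; next u becomes 1; next at j=0:; next u becomes 8; next at j=1:; next u becomes 15; next final value -75. Both give -75.
An exhaustive pass over the 72 declared inputs shows identical outputs.
verdict: equivalent


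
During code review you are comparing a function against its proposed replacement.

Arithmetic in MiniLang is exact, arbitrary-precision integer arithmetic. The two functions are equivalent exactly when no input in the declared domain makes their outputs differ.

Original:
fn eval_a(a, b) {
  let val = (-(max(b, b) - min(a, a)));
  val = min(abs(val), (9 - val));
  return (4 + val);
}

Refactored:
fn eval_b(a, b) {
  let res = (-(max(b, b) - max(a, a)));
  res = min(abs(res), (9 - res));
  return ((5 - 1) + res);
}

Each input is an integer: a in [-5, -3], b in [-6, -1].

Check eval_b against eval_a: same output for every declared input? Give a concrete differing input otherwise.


The suspicious edit (`min(a, a)` became `max(a, a)`) never changes the result for any input inside the declared domain.
One worked example (a=-3, b=-6) — eval_a: val becomes 3; next val becomes 3; next final value 7; eval_b: res becomes 3; next res becomes 3; next final value 7; agreement on 7.
Every one of the 18 inputs gives matching results.
verdict: equivalent


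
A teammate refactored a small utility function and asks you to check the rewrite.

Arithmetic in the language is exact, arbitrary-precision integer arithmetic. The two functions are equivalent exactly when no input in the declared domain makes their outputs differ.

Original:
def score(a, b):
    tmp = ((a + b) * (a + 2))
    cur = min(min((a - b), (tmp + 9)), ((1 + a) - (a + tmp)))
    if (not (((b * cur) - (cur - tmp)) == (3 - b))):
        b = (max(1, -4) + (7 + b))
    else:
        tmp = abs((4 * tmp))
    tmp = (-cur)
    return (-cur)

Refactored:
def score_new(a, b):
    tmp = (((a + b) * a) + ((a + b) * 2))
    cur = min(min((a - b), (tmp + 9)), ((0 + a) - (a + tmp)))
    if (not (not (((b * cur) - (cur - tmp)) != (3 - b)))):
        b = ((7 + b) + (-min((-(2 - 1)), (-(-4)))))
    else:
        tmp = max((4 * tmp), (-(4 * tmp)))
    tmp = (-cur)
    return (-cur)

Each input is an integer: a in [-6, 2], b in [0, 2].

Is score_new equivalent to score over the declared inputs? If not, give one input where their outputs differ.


Take a=-6, b=0.
score: tmp becomes 24; next cur becomes -23; next (not (((b * cur) - (cur - tmp)) == (3 - b))) evaluates to true; next b becomes 8; next tmp becomes 23; next final value 23
score_new: tmp becomes 24; next cur becomes -24; next (not (not (((b * cur) - (cur - tmp)) != (3 - b)))) evaluates to true; next b becomes 8; next tmp becomes 24; next final value 24
23 vs 24 — the two versions disagree here.
verdict: not equivalent; witness: a=-6, b=0


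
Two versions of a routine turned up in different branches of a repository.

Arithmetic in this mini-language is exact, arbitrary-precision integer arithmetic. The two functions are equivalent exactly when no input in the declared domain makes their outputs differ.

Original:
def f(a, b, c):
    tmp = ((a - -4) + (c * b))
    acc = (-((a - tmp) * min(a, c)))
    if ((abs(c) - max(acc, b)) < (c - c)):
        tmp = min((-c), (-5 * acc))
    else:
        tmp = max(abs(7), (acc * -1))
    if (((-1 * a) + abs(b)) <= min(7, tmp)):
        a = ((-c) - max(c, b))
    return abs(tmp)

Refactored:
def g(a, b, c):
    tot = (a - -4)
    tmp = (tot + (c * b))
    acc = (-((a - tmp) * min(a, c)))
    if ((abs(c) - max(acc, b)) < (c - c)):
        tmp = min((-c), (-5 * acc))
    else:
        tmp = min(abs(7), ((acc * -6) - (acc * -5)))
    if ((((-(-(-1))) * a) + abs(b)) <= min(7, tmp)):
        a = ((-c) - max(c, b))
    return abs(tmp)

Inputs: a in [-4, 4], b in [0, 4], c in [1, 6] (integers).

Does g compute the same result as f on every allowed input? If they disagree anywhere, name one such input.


Not equivalent: a=-4, b=0, c=1 separates them (16 vs 7).
f: tmp := 0 | acc := -16 | ((abs(c) - max(acc, b)) < (c - c)): false | tmp := 16 | (((-1 * a) + abs(b)) <= min(7, tmp)): true | a := -2 | result 16
g: tot := 0 | tmp := 0 | acc := -16 | ((abs(c) - max(acc, b)) < (c - c)): false | tmp := 7 | ((((-(-(-1))) * a) + abs(b)) <= min(7, tmp)): true | a := -2 | result 7
verdict: not equivalent; witness: a=-4, b=0, c=1


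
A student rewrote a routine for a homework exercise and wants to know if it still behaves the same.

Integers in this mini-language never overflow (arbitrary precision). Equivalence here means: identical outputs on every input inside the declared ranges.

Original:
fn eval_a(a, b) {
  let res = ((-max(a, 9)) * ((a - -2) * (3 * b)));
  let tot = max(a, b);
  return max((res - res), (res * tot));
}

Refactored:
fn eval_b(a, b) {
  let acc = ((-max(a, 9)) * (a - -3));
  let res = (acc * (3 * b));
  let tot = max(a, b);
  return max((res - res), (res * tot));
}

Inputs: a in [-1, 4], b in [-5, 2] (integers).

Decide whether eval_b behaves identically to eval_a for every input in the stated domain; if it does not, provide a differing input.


Take a=1, b=-5.
eval_a: res=405, then tot=1, then returns 405
eval_b: acc=-36, then res=540, then tot=1, then returns 540
405 against 540: the behavior changed.
verdict: not equivalent; witness: a=1, b=-5


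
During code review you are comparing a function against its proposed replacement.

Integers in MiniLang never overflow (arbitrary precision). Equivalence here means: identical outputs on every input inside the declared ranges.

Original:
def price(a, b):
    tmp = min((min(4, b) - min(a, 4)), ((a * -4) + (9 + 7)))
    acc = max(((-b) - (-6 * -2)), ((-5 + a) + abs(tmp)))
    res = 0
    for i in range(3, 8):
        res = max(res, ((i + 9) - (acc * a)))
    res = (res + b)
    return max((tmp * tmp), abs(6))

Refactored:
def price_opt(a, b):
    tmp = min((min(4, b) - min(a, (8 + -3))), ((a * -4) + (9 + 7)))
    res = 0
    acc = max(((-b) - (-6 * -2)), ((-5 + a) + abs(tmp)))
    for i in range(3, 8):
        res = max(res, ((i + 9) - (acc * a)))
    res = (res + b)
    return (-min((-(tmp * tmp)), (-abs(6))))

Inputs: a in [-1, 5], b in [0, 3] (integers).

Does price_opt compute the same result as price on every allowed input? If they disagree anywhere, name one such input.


These are not equivalent — on a=5, b=0 the outputs split (16 vs 25).
price: tmp = -4; acc = 4; res = 0; [i=3]; res = 0; [i=4]; res = 0; [i=5]; res = 0; [i=6]; res = 0; [i=7]; res = 0; res = 0; return 16
price_opt: tmp = -5; res = 0; acc = 5; [i=3]; res = 0; [i=4]; res = 0; [i=5]; res = 0; [i=6]; res = 0; [i=7]; res = 0; res = 0; return 25
verdict: not equivalent; witness: a=5, b=0


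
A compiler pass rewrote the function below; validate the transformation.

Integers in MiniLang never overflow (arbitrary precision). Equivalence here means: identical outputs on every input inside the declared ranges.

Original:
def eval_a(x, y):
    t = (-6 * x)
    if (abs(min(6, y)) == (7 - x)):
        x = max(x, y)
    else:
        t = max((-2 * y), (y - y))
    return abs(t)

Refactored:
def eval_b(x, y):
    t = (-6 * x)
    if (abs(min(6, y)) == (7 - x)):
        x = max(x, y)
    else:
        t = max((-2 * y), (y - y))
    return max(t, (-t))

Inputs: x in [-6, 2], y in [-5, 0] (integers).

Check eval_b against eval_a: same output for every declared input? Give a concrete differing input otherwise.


Equivalent — the differences include min/max/abs usage differs, yet no declared input distinguishes the two.
As a probe, take x=2, y=0: eval_a runs t := -12 | (abs(min(6, y)) == (7 - x)): false | t := 0 | result 0; eval_b runs t := -12 | (abs(min(6, y)) == (7 - x)): false | t := 0 | result 0; both end at 0.
Sweeping the whole domain (54 inputs) finds no disagreement.
verdict: equivalent


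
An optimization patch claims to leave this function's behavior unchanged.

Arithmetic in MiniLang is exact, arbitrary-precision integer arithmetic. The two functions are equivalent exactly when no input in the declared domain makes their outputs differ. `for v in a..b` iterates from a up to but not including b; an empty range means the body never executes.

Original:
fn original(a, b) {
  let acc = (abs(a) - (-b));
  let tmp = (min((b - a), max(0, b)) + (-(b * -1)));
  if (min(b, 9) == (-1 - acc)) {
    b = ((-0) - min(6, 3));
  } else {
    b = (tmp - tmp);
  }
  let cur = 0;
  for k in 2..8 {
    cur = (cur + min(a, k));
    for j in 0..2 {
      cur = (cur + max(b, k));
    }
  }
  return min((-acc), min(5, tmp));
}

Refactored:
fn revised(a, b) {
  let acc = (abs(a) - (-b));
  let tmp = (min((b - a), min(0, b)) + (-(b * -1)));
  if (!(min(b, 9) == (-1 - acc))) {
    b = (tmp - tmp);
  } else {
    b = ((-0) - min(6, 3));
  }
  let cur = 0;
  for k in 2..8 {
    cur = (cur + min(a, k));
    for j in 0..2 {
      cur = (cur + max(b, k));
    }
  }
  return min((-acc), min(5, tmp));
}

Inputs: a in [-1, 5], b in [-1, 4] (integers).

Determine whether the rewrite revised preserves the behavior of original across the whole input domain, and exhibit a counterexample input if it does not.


Evaluate both at a=-1, b=-1.
original: acc=0, then tmp=-1, then (min(b, 9) == (-1 - acc)) is true, then b=-3, then cur=0, then (k=2), then cur=-1, then (j=0), then cur=1, then (j=1), then cur=3, then (k=3), then cur=2, then (j=0), then cur=5, then (j=1), then cur=8, then (k=4), then cur=7, then (j=0), then cur=11, then (j=1), then cur=15, then (k=5), then cur=14, then (j=0), then cur=19, then (j=1), then cur=24, then (k=6), then cur=23, then (j=0), then cur=29, then (j=1), then cur=35, then (k=7), then cur=34, then (j=0), then cur=41, then (j=1), then cur=48, then returns -1
revised: acc=0, then tmp=-2, then (!(min(b, 9) == (-1 - acc))) is false, then b=-3, then cur=0, then (k=2), then cur=-1, then (j=0), then cur=1, then (j=1), then cur=3, then (k=3), then cur=2, then (j=0), then cur=5, then (j=1), then cur=8, then (k=4), then cur=7, then (j=0), then cur=11, then (j=1), then cur=15, then (k=5), then cur=14, then (j=0), then cur=19, then (j=1), then cur=24, then (k=6), then cur=23, then (j=0), then cur=29, then (j=1), then cur=35, then (k=7), then cur=34, then (j=0), then cur=41, then (j=1), then cur=48, then returns -2
-1 against -2: the behavior changed.
verdict: not equivalent; witness: a=-1, b=-1
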